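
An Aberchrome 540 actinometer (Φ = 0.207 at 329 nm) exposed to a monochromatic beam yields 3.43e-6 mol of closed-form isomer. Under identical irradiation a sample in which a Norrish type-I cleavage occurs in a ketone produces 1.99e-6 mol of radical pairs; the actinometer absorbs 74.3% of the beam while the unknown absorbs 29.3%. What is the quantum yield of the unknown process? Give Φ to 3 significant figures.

Photons absorbed by the actinometer: 3.43e-6 / 0.207 = 1.657e-5 mol.
Incident flux: 1.657e-5 / 0.743 = 2.230e-5 einstein.
Absorbed by unknown: 0.293 × 2.230e-5 = 6.534e-6 mol.
Φ(unknown) = 1.99e-6 / 6.534e-6 = 0.305.

Φ = 0.305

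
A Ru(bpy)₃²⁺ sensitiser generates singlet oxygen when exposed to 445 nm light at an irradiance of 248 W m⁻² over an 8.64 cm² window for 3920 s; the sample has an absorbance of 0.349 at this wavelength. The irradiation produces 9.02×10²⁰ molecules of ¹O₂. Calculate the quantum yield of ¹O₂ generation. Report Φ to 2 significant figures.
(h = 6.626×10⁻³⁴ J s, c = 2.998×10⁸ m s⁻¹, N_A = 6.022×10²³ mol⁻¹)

Φ = 0.87

Product: 9.02×10²⁰ / 6.022×10²³ = 0.001498 mol.
Photon energy at 445 nm: hc/λ = (6.626×10⁻³⁴)(2.998×10⁸)/(445×10⁻⁹) = 4.464×10⁻¹⁹ J.
Energy delivered: (248 W m⁻²)(8.64×10⁻⁴ m²)(3920 s) = 839.9 J.
Photons incident: 839.9 / 4.464×10⁻¹⁹ = 1.881×10²¹, i.e. 1.881×10²¹/6.022×10²³ = 0.003124 mol.
Fraction absorbed: 1 − 10^(−0.349) = 0.5523.
Photons absorbed: 0.5523 × 0.003124 = 0.001725 mol.
Φ = 0.001498 mol / 0.001725 mol photons = 0.87.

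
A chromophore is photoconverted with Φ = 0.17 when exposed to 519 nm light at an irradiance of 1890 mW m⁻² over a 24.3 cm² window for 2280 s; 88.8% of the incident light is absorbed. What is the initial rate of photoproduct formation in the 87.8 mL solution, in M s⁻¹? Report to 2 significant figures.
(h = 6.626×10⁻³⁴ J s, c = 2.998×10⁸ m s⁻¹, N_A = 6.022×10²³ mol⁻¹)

3.4×10⁻⁸ M s⁻¹

Photon energy at 519 nm: hc/λ = (6.626×10⁻³⁴)(2.998×10⁸)/(519×10⁻⁹) = 3.828×10⁻¹⁹ J.
Energy delivered: (1890 mW m⁻²)(24.3×10⁻⁴ m²)(2280 s) = 10.47 J.
Photons incident: 10.47 / 3.828×10⁻¹⁹ = 2.735×10¹⁹, i.e. 2.735×10¹⁹/6.022×10²³ = 4.542×10⁻⁵ mol.
Photons absorbed: 0.888 × 4.542×10⁻⁵ = 4.033×10⁻⁵ mol.
Product formed: 0.17 × 4.033×10⁻⁵ = 6.856×10⁻⁶ mol.
Rate: 6.856×10⁻⁶ mol / (2280 s × 0.0878 L) = 3.4×10⁻⁸ M s⁻¹.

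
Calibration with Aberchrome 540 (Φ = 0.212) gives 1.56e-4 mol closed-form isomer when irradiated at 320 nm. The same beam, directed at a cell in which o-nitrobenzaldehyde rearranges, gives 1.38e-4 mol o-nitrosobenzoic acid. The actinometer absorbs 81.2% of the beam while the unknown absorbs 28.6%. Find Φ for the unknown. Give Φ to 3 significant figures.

Φ = 0.532

Photons absorbed by the actinometer: 1.56e-4 / 0.212 = 7.358e-4 mol.
Incident flux: 7.358e-4 / 0.812 = 9.062e-4 einstein.
Absorbed by unknown: 0.286 × 9.062e-4 = 2.592e-4 mol.
Φ(unknown) = 1.38e-4 / 2.592e-4 = 0.532.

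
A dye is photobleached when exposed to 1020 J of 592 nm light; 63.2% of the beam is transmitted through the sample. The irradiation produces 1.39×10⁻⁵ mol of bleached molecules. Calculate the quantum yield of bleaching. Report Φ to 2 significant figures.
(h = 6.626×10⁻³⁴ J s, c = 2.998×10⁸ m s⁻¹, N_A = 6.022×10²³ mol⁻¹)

Photon energy at 592 nm: hc/λ = (6.626×10⁻³⁴)(2.998×10⁸)/(592×10⁻⁹) = 3.356×10⁻¹⁹ J.
Photons incident: 1020 / 3.356×10⁻¹⁹ = 3.039×10²¹, i.e. 3.039×10²¹/6.022×10²³ = 0.005046 mol.
Fraction absorbed: 1 − 63.2/100 = 0.3680.
Photons absorbed: 0.3680 × 0.005046 = 0.001857 mol.
Φ = 1.39×10⁻⁵ mol / 0.001857 mol photons = 0.0075.

Φ = 0.0075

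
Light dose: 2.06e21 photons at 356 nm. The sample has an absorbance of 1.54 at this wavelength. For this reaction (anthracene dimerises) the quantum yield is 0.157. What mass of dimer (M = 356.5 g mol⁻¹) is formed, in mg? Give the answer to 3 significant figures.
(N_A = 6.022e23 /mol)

186 mg

Moles of photons: 2.06e21 / 6.022e23 = 0.003421 mol.
Fraction absorbed: 1 − 10^(−1.54) = 0.9712.
Photons absorbed: 0.9712 × 0.003421 = 0.003322 mol.
Product: Φ × n_abs = 0.157 × 0.003322 = 5.216e-4 mol.
Mass: 5.216e-4 × 356.5 = 0.1860 g = 186 mg.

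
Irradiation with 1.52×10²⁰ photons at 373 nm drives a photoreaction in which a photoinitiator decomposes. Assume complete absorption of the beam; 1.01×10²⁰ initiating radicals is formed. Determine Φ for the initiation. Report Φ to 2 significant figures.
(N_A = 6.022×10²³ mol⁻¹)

Φ = 0.66

Product: 1.01×10²⁰ / 6.022×10²³ = 1.677×10⁻⁴ mol.
Moles of photons: 1.52×10²⁰ / 6.022×10²³ = 2.524×10⁻⁴ mol.
Φ = 1.677×10⁻⁴ mol / 2.524×10⁻⁴ mol photons = 0.66.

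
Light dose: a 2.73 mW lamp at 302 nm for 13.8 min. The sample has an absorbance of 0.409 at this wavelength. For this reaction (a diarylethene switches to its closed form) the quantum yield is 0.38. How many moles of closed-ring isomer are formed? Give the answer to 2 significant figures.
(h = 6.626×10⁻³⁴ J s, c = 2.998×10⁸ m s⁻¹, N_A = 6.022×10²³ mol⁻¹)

1.3×10⁻⁶ mol

Photon energy at 302 nm: hc/λ = (6.626×10⁻³⁴)(2.998×10⁸)/(302×10⁻⁹) = 6.578×10⁻¹⁹ J.
Energy delivered: (2.73 mW)(828 s) = 2.260 J.
Photons incident: 2.260 / 6.578×10⁻¹⁹ = 3.436×10¹⁸, i.e. 3.436×10¹⁸/6.022×10²³ = 5.706×10⁻⁶ mol.
Fraction absorbed: 1 − 10^(−0.409) = 0.6101.
Photons absorbed: 0.6101 × 5.706×10⁻⁶ = 3.481×10⁻⁶ mol.
Product: Φ × n_abs = 0.38 × 3.481×10⁻⁶ = 1.323×10⁻⁶ mol.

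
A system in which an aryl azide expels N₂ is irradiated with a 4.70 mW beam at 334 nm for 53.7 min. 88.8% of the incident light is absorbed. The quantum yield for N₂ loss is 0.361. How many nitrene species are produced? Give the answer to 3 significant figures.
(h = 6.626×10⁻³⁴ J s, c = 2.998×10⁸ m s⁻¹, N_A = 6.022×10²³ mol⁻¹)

8.16×10¹⁸ species

Photon energy at 334 nm: hc/λ = (6.626×10⁻³⁴)(2.998×10⁸)/(334×10⁻⁹) = 5.948×10⁻¹⁹ J.
Energy delivered: (4.70 mW)(3222 s) = 15.14 J.
Photons incident: 15.14 / 5.948×10⁻¹⁹ = 2.545×10¹⁹, i.e. 2.545×10¹⁹/6.022×10²³ = 4.226×10⁻⁵ mol.
Photons absorbed: 0.888 × 4.226×10⁻⁵ = 3.753×10⁻⁵ mol.
Product: Φ × n_abs = 0.361 × 3.753×10⁻⁵ = 1.355×10⁻⁵ mol.
As a count: 1.355×10⁻⁵ × 6.022×10²³ = 8.16×10¹⁸.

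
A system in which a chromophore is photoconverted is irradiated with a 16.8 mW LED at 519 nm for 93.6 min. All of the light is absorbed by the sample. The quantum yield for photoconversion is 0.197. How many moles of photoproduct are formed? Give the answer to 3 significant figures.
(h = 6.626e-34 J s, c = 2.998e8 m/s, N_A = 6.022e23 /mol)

8.06e-5 mol

Photon energy at 519 nm: hc/λ = (6.626e-34)(2.998e8)/(519e-9) = 3.828e-19 J.
Energy delivered: (16.8 mW)(5616 s) = 94.35 J.
Photons incident: 94.35 / 3.828e-19 = 2.465e20, i.e. 2.465e20/6.022e23 = 4.093e-4 mol.
Product: Φ × n_abs = 0.197 × 4.093e-4 = 8.063e-5 mol.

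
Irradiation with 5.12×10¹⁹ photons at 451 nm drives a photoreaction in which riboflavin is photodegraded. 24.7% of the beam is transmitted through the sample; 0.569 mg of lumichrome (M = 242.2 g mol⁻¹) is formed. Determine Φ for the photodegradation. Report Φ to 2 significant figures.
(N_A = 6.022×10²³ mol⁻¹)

Φ = 0.037

Product: 0.569 mg / 242.2 g mol⁻¹ = 2.349×10⁻⁶ mol.
Moles of photons: 5.12×10¹⁹ / 6.022×10²³ = 8.502×10⁻⁵ mol.
Fraction absorbed: 1 − 24.7/100 = 0.7530.
Photons absorbed: 0.7530 × 8.502×10⁻⁵ = 6.402×10⁻⁵ mol.
Φ = 2.349×10⁻⁶ mol / 6.402×10⁻⁵ mol photons = 0.037.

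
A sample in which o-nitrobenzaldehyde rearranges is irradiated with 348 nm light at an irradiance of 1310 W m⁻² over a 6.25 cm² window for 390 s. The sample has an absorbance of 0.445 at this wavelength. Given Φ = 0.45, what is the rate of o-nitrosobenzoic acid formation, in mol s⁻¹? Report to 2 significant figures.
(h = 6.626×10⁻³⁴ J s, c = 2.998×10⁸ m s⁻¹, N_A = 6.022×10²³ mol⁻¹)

Photon energy at 348 nm: hc/λ = (6.626×10⁻³⁴)(2.998×10⁸)/(348×10⁻⁹) = 5.708×10⁻¹⁹ J.
Energy delivered: (1310 W m⁻²)(6.25×10⁻⁴ m²)(390 s) = 319.3 J.
Photons incident: 319.3 / 5.708×10⁻¹⁹ = 5.594×10²⁰, i.e. 5.594×10²⁰/6.022×10²³ = 9.289×10⁻⁴ mol.
Fraction absorbed: 1 − 10^(−0.445) = 0.6411.
Photons absorbed: 0.6411 × 9.289×10⁻⁴ = 5.955×10⁻⁴ mol.
Product formed: 0.45 × 5.955×10⁻⁴ = 2.680×10⁻⁴ mol.
Rate: 2.680×10⁻⁴ / 390 s = 6.9×10⁻⁷ mol s⁻¹.

6.9×10⁻⁷ mol s⁻¹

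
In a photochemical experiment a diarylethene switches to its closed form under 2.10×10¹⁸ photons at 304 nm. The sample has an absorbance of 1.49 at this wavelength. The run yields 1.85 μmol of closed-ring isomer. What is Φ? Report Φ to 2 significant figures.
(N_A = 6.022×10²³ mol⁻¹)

Product: 1.85 μmol = 1.85×10⁻⁶ mol.
Moles of photons: 2.10×10¹⁸ / 6.022×10²³ = 3.487×10⁻⁶ mol.
Fraction absorbed: 1 − 10^(−1.49) = 0.9676.
Photons absorbed: 0.9676 × 3.487×10⁻⁶ = 3.374×10⁻⁶ mol.
Φ = 1.85×10⁻⁶ mol / 3.374×10⁻⁶ mol photons = 0.55.

Φ = 0.55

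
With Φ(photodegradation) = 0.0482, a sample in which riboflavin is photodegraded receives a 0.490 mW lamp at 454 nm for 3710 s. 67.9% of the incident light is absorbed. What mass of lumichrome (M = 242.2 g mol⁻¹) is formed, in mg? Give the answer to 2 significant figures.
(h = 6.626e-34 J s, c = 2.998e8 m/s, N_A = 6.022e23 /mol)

0.055 mg

Photon energy at 454 nm: hc/λ = (6.626e-34)(2.998e8)/(454e-9) = 4.375e-19 J.
Energy delivered: (0.490 mW)(3710 s) = 1.818 J.
Photons incident: 1.818 / 4.375e-19 = 4.155e18, i.e. 4.155e18/6.022e23 = 6.900e-6 mol.
Photons absorbed: 0.679 × 6.900e-6 = 4.685e-6 mol.
Product: Φ × n_abs = 0.0482 × 4.685e-6 = 2.258e-7 mol.
Mass: 2.258e-7 × 242.2 = 5.469e-5 g = 0.055 mg.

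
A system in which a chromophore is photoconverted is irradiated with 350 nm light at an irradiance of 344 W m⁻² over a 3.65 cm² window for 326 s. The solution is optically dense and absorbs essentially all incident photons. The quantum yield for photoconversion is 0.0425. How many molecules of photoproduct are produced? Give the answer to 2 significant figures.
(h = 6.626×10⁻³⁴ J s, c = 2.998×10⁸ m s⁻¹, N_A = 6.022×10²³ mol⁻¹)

Photon energy at 350 nm: hc/λ = (6.626×10⁻³⁴)(2.998×10⁸)/(350×10⁻⁹) = 5.676×10⁻¹⁹ J.
Energy delivered: (344 W m⁻²)(3.65×10⁻⁴ m²)(326 s) = 40.93 J.
Photons incident: 40.93 / 5.676×10⁻¹⁹ = 7.211×10¹⁹, i.e. 7.211×10¹⁹/6.022×10²³ = 1.197×10⁻⁴ mol.
Product: Φ × n_abs = 0.0425 × 1.197×10⁻⁴ = 5.087×10⁻⁶ mol.
As a count: 5.087×10⁻⁶ × 6.022×10²³ = 3.1×10¹⁸.

3.1×10¹⁸ molecules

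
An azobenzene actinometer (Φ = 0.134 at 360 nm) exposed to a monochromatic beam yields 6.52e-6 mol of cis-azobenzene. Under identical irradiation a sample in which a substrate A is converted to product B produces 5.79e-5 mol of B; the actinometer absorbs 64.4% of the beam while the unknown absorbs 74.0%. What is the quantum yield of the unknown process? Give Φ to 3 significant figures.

Φ = 1.04

Photons absorbed by the actinometer: 6.52e-6 / 0.134 = 4.866e-5 mol.
Incident flux: 4.866e-5 / 0.644 = 7.556e-5 einstein.
Absorbed by unknown: 0.740 × 7.556e-5 = 5.591e-5 mol.
Φ(unknown) = 5.79e-5 / 5.591e-5 = 1.04.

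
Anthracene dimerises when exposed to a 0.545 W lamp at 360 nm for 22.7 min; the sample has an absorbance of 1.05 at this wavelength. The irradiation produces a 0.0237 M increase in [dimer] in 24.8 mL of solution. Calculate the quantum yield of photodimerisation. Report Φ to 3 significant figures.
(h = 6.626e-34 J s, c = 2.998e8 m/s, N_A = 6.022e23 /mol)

Φ = 0.289

Product: (0.0237 M)(0.0248 L) = 5.878e-4 mol.
Photon energy at 360 nm: hc/λ = (6.626e-34)(2.998e8)/(360e-9) = 5.518e-19 J.
Energy delivered: (0.545 W)(1362 s) = 742.3 J.
Photons incident: 742.3 / 5.518e-19 = 1.345e21, i.e. 1.345e21/6.022e23 = 0.002233 mol.
Fraction absorbed: 1 − 10^(−1.05) = 0.9109.
Photons absorbed: 0.9109 × 0.002233 = 0.002034 mol.
Φ = 5.878e-4 mol / 0.002034 mol photons = 0.289.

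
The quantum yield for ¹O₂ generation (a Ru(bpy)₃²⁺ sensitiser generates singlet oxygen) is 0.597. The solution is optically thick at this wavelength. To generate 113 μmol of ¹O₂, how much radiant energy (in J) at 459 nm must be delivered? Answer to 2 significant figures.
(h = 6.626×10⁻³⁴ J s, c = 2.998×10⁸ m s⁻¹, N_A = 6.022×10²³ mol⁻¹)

Product: 113 μmol = 1.13×10⁻⁴ mol.
Photons that must be absorbed: 1.13×10⁻⁴ / 0.597 = 1.893×10⁻⁴ mol.
Photon energy: hc/λ = 4.328×10⁻¹⁹ J; per mole, 2.606×10⁵ J mol⁻¹.
Energy required: 1.893×10⁻⁴ × 2.606×10⁵ = 49 J.

49 J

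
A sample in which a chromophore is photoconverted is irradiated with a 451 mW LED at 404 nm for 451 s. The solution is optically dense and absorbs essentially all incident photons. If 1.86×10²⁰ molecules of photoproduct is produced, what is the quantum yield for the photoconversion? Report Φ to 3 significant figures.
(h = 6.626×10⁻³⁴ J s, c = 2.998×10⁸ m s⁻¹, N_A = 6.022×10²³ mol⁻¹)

Product: 1.86×10²⁰ / 6.022×10²³ = 3.089×10⁻⁴ mol.
Photon energy at 404 nm: hc/λ = (6.626×10⁻³⁴)(2.998×10⁸)/(404×10⁻⁹) = 4.917×10⁻¹⁹ J.
Energy delivered: (451 mW)(451 s) = 203.4 J.
Photons incident: 203.4 / 4.917×10⁻¹⁹ = 4.137×10²⁰, i.e. 4.137×10²⁰/6.022×10²³ = 6.870×10⁻⁴ mol.
Φ = 3.089×10⁻⁴ mol / 6.870×10⁻⁴ mol photons = 0.450.

Φ = 0.450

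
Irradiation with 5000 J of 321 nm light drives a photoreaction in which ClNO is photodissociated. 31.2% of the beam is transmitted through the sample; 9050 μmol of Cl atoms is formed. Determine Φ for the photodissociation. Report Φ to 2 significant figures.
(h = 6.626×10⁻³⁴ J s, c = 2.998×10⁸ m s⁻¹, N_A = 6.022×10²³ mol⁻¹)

Φ = 0.98

Product: 9050 μmol = 0.00905 mol.
Photon energy at 321 nm: hc/λ = (6.626×10⁻³⁴)(2.998×10⁸)/(321×10⁻⁹) = 6.188×10⁻¹⁹ J.
Photons incident: 5000 / 6.188×10⁻¹⁹ = 8.080×10²¹, i.e. 8.080×10²¹/6.022×10²³ = 0.01342 mol.
Fraction absorbed: 1 − 31.2/100 = 0.6880.
Photons absorbed: 0.6880 × 0.01342 = 0.009233 mol.
Φ = 0.00905 mol / 0.009233 mol photons = 0.98.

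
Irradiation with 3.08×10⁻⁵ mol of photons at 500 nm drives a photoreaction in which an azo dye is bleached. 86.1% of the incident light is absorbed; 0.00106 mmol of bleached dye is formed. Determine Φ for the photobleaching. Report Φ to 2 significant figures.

Product: 0.00106 mmol = 1.06×10⁻⁶ mol.
Photons absorbed: 0.861 × 3.08×10⁻⁵ = 2.652×10⁻⁵ mol.
Φ = 1.06×10⁻⁶ mol / 2.652×10⁻⁵ mol photons = 0.040.

Φ = 0.040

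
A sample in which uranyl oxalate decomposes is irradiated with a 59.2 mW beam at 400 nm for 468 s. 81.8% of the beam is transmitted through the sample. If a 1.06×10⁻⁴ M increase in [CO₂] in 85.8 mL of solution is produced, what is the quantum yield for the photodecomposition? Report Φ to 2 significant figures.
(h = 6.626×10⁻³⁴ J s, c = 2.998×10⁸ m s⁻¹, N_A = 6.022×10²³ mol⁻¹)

Product: (1.06×10⁻⁴ M)(0.0858 L) = 9.095×10⁻⁶ mol.
Photon energy at 400 nm: hc/λ = (6.626×10⁻³⁴)(2.998×10⁸)/(400×10⁻⁹) = 4.966×10⁻¹⁹ J.
Energy delivered: (59.2 mW)(468 s) = 27.71 J.
Photons incident: 27.71 / 4.966×10⁻¹⁹ = 5.580×10¹⁹, i.e. 5.580×10¹⁹/6.022×10²³ = 9.266×10⁻⁵ mol.
Fraction absorbed: 1 − 81.8/100 = 0.1820.
Photons absorbed: 0.1820 × 9.266×10⁻⁵ = 1.686×10⁻⁵ mol.
Φ = 9.095×10⁻⁶ mol / 1.686×10⁻⁵ mol photons = 0.54.

Φ = 0.54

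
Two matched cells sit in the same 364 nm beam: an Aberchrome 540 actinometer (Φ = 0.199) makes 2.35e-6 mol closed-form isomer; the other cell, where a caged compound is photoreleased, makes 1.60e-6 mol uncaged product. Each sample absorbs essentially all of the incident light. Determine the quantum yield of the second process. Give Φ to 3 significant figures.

Φ = 0.135

Photons absorbed by the actinometer: 2.35e-6 / 0.199 = 1.181e-5 mol.
Φ(unknown) = 1.60e-6 / 1.181e-5 = 0.135.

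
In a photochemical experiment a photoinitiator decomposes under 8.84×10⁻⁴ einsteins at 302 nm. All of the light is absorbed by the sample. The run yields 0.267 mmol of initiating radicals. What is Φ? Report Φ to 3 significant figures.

Product: 0.267 mmol = 2.67×10⁻⁴ mol.
Φ = 2.67×10⁻⁴ mol / 8.84×10⁻⁴ mol photons = 0.302.

Φ = 0.302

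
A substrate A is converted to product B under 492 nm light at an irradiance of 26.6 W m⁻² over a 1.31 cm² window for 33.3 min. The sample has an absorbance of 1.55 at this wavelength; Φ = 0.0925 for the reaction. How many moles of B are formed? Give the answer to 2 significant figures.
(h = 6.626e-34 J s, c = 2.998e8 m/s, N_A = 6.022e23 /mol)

Photon energy at 492 nm: hc/λ = (6.626e-34)(2.998e8)/(492e-9) = 4.038e-19 J.
Energy delivered: (26.6 W m⁻²)(1.31e-4 m²)(1998 s) = 6.962 J.
Photons incident: 6.962 / 4.038e-19 = 1.724e19, i.e. 1.724e19/6.022e23 = 2.863e-5 mol.
Fraction absorbed: 1 − 10^(−1.55) = 0.9718.
Photons absorbed: 0.9718 × 2.863e-5 = 2.782e-5 mol.
Product: Φ × n_abs = 0.0925 × 2.782e-5 = 2.573e-6 mol.

2.6e-6 mol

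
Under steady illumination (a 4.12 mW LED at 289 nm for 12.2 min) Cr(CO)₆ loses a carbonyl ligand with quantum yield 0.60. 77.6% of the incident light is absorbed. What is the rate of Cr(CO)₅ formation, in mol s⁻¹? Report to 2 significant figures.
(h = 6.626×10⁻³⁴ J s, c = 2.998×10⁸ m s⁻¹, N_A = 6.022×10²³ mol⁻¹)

Photon energy at 289 nm: hc/λ = (6.626×10⁻³⁴)(2.998×10⁸)/(289×10⁻⁹) = 6.874×10⁻¹⁹ J.
Energy delivered: (4.12 mW)(732 s) = 3.016 J.
Photons incident: 3.016 / 6.874×10⁻¹⁹ = 4.388×10¹⁸, i.e. 4.388×10¹⁸/6.022×10²³ = 7.287×10⁻⁶ mol.
Photons absorbed: 0.776 × 7.287×10⁻⁶ = 5.655×10⁻⁶ mol.
Product formed: 0.60 × 5.655×10⁻⁶ = 3.393×10⁻⁶ mol.
Rate: 3.393×10⁻⁶ / 732 s = 4.6×10⁻⁹ mol s⁻¹.

4.6×10⁻⁹ mol s⁻¹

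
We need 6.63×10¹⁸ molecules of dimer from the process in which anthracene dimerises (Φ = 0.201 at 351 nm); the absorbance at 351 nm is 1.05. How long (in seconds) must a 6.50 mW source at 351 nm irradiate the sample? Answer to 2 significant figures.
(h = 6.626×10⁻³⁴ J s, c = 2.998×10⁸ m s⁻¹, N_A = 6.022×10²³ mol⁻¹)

Product: 6.63×10¹⁸ / 6.022×10²³ = 1.101×10⁻⁵ mol.
Photons that must be absorbed: 1.101×10⁻⁵ / 0.201 = 5.478×10⁻⁵ mol.
Fraction absorbed: 1 − 10^(−1.05) = 0.9109.
Incident photons needed: 5.478×10⁻⁵ / 0.9109 = 6.014×10⁻⁵ mol.
Photon energy: hc/λ = 5.659×10⁻¹⁹ J; per mole, 3.408×10⁵ J mol⁻¹.
Energy required: 6.014×10⁻⁵ × 3.408×10⁵ = 20.50 J.
Time: 20.50 J / 0.0065 W = 3200 s.

t ≈ 3200 s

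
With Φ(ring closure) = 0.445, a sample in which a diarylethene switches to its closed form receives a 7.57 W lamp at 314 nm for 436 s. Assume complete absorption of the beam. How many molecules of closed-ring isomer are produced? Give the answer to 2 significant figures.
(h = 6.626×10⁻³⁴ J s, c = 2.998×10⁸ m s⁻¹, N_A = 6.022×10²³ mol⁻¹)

Photon energy at 314 nm: hc/λ = (6.626×10⁻³⁴)(2.998×10⁸)/(314×10⁻⁹) = 6.326×10⁻¹⁹ J.
Energy delivered: (7.57 W)(436 s) = 3301 J.
Photons incident: 3301 / 6.326×10⁻¹⁹ = 5.218×10²¹, i.e. 5.218×10²¹/6.022×10²³ = 0.008665 mol.
Product: Φ × n_abs = 0.445 × 0.008665 = 0.003856 mol.
As a count: 0.003856 × 6.022×10²³ = 2.3×10²¹.

2.3×10²¹ molecules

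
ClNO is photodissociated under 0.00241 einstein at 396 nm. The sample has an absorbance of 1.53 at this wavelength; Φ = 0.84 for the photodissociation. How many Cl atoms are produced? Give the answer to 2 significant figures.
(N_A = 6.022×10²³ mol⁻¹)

1.2×10²¹ atoms

Fraction absorbed: 1 − 10^(−1.53) = 0.9705.
Photons absorbed: 0.9705 × 0.00241 = 0.002339 mol.
Product: Φ × n_abs = 0.84 × 0.002339 = 0.001965 mol.
As a count: 0.001965 × 6.022×10²³ = 1.2×10²¹.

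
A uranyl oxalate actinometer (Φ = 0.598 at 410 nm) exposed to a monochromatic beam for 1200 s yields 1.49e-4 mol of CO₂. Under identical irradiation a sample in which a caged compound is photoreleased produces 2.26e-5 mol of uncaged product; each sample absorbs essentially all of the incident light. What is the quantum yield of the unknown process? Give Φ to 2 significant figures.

Photons absorbed by the actinometer: 1.49e-4 / 0.598 = 2.492e-4 mol.
Φ(unknown) = 2.26e-5 / 2.492e-4 = 0.091.

Φ = 0.091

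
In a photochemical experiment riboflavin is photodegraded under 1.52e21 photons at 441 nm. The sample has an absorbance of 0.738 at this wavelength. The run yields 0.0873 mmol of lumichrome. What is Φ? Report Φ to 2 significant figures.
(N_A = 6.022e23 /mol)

Φ = 0.042

Product: 0.0873 mmol = 8.73e-5 mol.
Moles of photons: 1.52e21 / 6.022e23 = 0.002524 mol.
Fraction absorbed: 1 − 10^(−0.738) = 0.8172.
Photons absorbed: 0.8172 × 0.002524 = 0.002063 mol.
Φ = 8.73e-5 mol / 0.002063 mol photons = 0.042.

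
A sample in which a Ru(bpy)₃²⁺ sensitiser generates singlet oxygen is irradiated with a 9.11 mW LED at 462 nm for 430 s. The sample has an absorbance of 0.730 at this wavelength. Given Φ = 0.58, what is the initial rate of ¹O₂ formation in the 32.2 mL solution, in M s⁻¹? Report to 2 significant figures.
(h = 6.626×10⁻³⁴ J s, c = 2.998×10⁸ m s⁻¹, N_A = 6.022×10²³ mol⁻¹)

5.2×10⁻⁷ M s⁻¹

Photon energy at 462 nm: hc/λ = (6.626×10⁻³⁴)(2.998×10⁸)/(462×10⁻⁹) = 4.300×10⁻¹⁹ J.
Energy delivered: (9.11 mW)(430 s) = 3.917 J.
Photons incident: 3.917 / 4.300×10⁻¹⁹ = 9.109×10¹⁸, i.e. 9.109×10¹⁸/6.022×10²³ = 1.513×10⁻⁵ mol.
Fraction absorbed: 1 − 10^(−0.730) = 0.8138.
Photons absorbed: 0.8138 × 1.513×10⁻⁵ = 1.231×10⁻⁵ mol.
Product formed: 0.58 × 1.231×10⁻⁵ = 7.140×10⁻⁶ mol.
Rate: 7.140×10⁻⁶ mol / (430 s × 0.0322 L) = 5.2×10⁻⁷ M s⁻¹.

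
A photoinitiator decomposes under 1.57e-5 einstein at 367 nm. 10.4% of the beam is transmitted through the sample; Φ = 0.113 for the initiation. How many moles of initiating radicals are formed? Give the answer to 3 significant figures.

1.59e-6 mol

Fraction absorbed: 1 − 10.4/100 = 0.8960.
Photons absorbed: 0.8960 × 1.57e-5 = 1.407e-5 mol.
Product: Φ × n_abs = 0.113 × 1.407e-5 = 1.590e-6 mol.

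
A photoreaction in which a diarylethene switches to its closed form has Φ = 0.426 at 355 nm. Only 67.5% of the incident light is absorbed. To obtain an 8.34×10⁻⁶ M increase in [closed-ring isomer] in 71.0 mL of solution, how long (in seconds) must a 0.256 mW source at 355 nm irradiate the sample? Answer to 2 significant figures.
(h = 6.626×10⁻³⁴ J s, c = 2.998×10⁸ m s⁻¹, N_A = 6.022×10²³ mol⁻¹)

t ≈ 2700 s

Product: (8.34×10⁻⁶ M)(0.071 L) = 5.921×10⁻⁷ mol.
Photons that must be absorbed: 5.921×10⁻⁷ / 0.426 = 1.390×10⁻⁶ mol.
Incident photons needed: 1.390×10⁻⁶ / 0.675 = 2.059×10⁻⁶ mol.
Photon energy: hc/λ = 5.596×10⁻¹⁹ J; per mole, 3.370×10⁵ J mol⁻¹.
Energy required: 2.059×10⁻⁶ × 3.370×10⁵ = 0.6939 J.
Time: 0.6939 J / 0.000256 W = 2700 s.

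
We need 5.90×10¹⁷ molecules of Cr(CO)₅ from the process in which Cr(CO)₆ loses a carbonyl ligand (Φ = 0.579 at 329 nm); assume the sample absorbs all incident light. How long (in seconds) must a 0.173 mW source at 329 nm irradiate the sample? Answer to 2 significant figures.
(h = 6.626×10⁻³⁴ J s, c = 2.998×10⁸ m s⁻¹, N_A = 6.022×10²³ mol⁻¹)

Product: 5.90×10¹⁷ / 6.022×10²³ = 9.797×10⁻⁷ mol.
Photons that must be absorbed: 9.797×10⁻⁷ / 0.579 = 1.692×10⁻⁶ mol.
Photon energy: hc/λ = 6.038×10⁻¹⁹ J; per mole, 3.636×10⁵ J mol⁻¹.
Energy required: 1.692×10⁻⁶ × 3.636×10⁵ = 0.6152 J.
Time: 0.6152 J / 0.000173 W = 3600 s.

t ≈ 3600 s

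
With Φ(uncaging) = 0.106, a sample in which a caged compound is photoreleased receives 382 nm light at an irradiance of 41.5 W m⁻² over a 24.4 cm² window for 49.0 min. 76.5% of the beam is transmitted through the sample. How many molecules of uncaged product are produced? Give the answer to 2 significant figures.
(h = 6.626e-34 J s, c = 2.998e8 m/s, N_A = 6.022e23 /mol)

1.4e19 molecules

Photon energy at 382 nm: hc/λ = (6.626e-34)(2.998e8)/(382e-9) = 5.200e-19 J.
Energy delivered: (41.5 W m⁻²)(24.4e-4 m²)(2940 s) = 297.7 J.
Photons incident: 297.7 / 5.200e-19 = 5.725e20, i.e. 5.725e20/6.022e23 = 9.507e-4 mol.
Fraction absorbed: 1 − 76.5/100 = 0.2350.
Photons absorbed: 0.2350 × 9.507e-4 = 2.234e-4 mol.
Product: Φ × n_abs = 0.106 × 2.234e-4 = 2.368e-5 mol.
As a count: 2.368e-5 × 6.022e23 = 1.4e19.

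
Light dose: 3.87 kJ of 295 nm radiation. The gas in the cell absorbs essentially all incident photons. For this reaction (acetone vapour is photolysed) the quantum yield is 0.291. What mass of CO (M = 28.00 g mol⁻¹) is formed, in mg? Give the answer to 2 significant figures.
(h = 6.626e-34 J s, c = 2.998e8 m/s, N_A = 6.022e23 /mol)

78 mg

Photon energy at 295 nm: hc/λ = (6.626e-34)(2.998e8)/(295e-9) = 6.734e-19 J.
Incident energy: 3.87 kJ = 3870 J.
Photons incident: 3870 / 6.734e-19 = 5.747e21, i.e. 5.747e21/6.022e23 = 0.009543 mol.
Product: Φ × n_abs = 0.291 × 0.009543 = 0.002777 mol.
Mass: 0.002777 × 28.00 = 0.07776 g = 78 mg.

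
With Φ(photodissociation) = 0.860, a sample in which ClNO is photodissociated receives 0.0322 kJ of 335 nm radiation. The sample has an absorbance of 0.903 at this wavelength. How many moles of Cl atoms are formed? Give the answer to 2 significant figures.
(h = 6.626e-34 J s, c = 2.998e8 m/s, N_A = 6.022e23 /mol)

Photon energy at 335 nm: hc/λ = (6.626e-34)(2.998e8)/(335e-9) = 5.930e-19 J.
Incident energy: 0.0322 kJ = 32.2 J.
Photons incident: 32.2 / 5.930e-19 = 5.430e19, i.e. 5.430e19/6.022e23 = 9.017e-5 mol.
Fraction absorbed: 1 − 10^(−0.903) = 0.8750.
Photons absorbed: 0.8750 × 9.017e-5 = 7.890e-5 mol.
Product: Φ × n_abs = 0.860 × 7.890e-5 = 6.785e-5 mol.

6.8e-5 mol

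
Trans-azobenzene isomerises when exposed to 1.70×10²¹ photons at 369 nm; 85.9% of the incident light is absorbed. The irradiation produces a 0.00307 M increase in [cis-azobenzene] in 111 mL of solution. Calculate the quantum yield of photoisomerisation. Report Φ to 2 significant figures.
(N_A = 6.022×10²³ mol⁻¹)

Product: (0.00307 M)(0.111 L) = 3.408×10⁻⁴ mol.
Moles of photons: 1.70×10²¹ / 6.022×10²³ = 0.002823 mol.
Photons absorbed: 0.859 × 0.002823 = 0.002425 mol.
Φ = 3.408×10⁻⁴ mol / 0.002425 mol photons = 0.14.

Φ = 0.14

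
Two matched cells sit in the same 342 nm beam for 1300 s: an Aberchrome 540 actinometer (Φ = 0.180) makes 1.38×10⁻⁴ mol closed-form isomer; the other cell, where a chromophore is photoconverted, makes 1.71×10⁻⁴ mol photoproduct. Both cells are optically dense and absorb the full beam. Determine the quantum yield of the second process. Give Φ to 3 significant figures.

Photons absorbed by the actinometer: 1.38×10⁻⁴ / 0.180 = 7.667×10⁻⁴ mol.
Φ(unknown) = 1.71×10⁻⁴ / 7.667×10⁻⁴ = 0.223.

Φ = 0.223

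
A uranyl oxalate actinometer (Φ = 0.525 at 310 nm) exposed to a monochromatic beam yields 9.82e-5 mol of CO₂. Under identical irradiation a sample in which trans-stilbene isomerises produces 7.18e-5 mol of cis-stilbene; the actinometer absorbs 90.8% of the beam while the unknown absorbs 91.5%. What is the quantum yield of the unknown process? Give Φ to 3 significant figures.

Photons absorbed by the actinometer: 9.82e-5 / 0.525 = 1.870e-4 mol.
Incident flux: 1.870e-4 / 0.908 = 2.059e-4 einstein.
Absorbed by unknown: 0.915 × 2.059e-4 = 1.884e-4 mol.
Φ(unknown) = 7.18e-5 / 1.884e-4 = 0.381.

Φ = 0.381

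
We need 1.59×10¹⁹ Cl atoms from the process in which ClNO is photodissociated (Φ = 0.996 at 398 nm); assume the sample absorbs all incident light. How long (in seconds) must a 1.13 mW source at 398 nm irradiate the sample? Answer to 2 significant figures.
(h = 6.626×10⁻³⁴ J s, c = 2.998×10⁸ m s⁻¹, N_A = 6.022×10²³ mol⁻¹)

Product: 1.59×10¹⁹ / 6.022×10²³ = 2.640×10⁻⁵ mol.
Photons that must be absorbed: 2.640×10⁻⁵ / 0.996 = 2.651×10⁻⁵ mol.
Photon energy: hc/λ = 4.991×10⁻¹⁹ J; per mole, 3.006×10⁵ J mol⁻¹.
Energy required: 2.651×10⁻⁵ × 3.006×10⁵ = 7.969 J.
Time: 7.969 J / 0.00113 W = 7100 s.

t ≈ 7100 s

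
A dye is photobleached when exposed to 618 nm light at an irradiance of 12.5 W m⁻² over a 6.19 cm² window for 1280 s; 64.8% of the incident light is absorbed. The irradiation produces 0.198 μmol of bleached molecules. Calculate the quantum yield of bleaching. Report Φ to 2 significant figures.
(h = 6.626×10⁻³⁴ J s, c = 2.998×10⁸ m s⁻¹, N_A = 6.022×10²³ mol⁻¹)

Product: 0.198 μmol = 1.98×10⁻⁷ mol.
Photon energy at 618 nm: hc/λ = (6.626×10⁻³⁴)(2.998×10⁸)/(618×10⁻⁹) = 3.214×10⁻¹⁹ J.
Energy delivered: (12.5 W m⁻²)(6.19×10⁻⁴ m²)(1280 s) = 9.904 J.
Photons incident: 9.904 / 3.214×10⁻¹⁹ = 3.082×10¹⁹, i.e. 3.082×10¹⁹/6.022×10²³ = 5.118×10⁻⁵ mol.
Photons absorbed: 0.648 × 5.118×10⁻⁵ = 3.316×10⁻⁵ mol.
Φ = 1.98×10⁻⁷ mol / 3.316×10⁻⁵ mol photons = 0.0060.

Φ = 0.0060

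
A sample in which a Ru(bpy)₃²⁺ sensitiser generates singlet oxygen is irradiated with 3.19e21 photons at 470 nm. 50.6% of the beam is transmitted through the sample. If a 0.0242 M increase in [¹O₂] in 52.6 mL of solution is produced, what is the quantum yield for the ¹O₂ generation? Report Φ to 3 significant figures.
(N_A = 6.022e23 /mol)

Φ = 0.486

Product: (0.0242 M)(0.0526 L) = 0.001273 mol.
Moles of photons: 3.19e21 / 6.022e23 = 0.005297 mol.
Fraction absorbed: 1 − 50.6/100 = 0.4940.
Photons absorbed: 0.4940 × 0.005297 = 0.002617 mol.
Φ = 0.001273 mol / 0.002617 mol photons = 0.486.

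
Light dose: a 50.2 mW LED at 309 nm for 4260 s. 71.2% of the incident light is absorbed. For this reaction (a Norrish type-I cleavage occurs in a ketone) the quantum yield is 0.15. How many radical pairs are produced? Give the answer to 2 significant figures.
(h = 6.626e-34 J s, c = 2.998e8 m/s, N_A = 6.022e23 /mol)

Photon energy at 309 nm: hc/λ = (6.626e-34)(2.998e8)/(309e-9) = 6.429e-19 J.
Energy delivered: (50.2 mW)(4260 s) = 213.9 J.
Photons incident: 213.9 / 6.429e-19 = 3.327e20, i.e. 3.327e20/6.022e23 = 5.525e-4 mol.
Photons absorbed: 0.712 × 5.525e-4 = 3.934e-4 mol.
Product: Φ × n_abs = 0.15 × 3.934e-4 = 5.901e-5 mol.
As a count: 5.901e-5 × 6.022e23 = 3.6e19.

3.6e19 radical pairs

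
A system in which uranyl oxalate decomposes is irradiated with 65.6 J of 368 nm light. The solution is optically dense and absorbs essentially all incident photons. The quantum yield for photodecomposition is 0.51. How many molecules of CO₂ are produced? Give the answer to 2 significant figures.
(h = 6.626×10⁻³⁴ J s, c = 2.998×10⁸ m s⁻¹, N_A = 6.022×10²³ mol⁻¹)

6.2×10¹⁹ molecules

Photon energy at 368 nm: hc/λ = (6.626×10⁻³⁴)(2.998×10⁸)/(368×10⁻⁹) = 5.398×10⁻¹⁹ J.
Photons incident: 65.6 / 5.398×10⁻¹⁹ = 1.215×10²⁰, i.e. 1.215×10²⁰/6.022×10²³ = 2.018×10⁻⁴ mol.
Product: Φ × n_abs = 0.51 × 2.018×10⁻⁴ = 1.029×10⁻⁴ mol.
As a count: 1.029×10⁻⁴ × 6.022×10²³ = 6.2×10¹⁹.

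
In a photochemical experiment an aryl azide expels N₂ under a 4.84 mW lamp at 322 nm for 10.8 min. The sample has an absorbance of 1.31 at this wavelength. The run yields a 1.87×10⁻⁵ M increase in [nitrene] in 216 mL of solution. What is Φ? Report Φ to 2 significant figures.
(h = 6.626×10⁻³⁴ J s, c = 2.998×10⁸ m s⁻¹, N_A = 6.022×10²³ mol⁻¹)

Φ = 0.50

Product: (1.87×10⁻⁵ M)(0.216 L) = 4.039×10⁻⁶ mol.
Photon energy at 322 nm: hc/λ = (6.626×10⁻³⁴)(2.998×10⁸)/(322×10⁻⁹) = 6.169×10⁻¹⁹ J.
Energy delivered: (4.84 mW)(648 s) = 3.136 J.
Photons incident: 3.136 / 6.169×10⁻¹⁹ = 5.083×10¹⁸, i.e. 5.083×10¹⁸/6.022×10²³ = 8.441×10⁻⁶ mol.
Fraction absorbed: 1 − 10^(−1.31) = 0.9510.
Photons absorbed: 0.9510 × 8.441×10⁻⁶ = 8.027×10⁻⁶ mol.
Φ = 4.039×10⁻⁶ mol / 8.027×10⁻⁶ mol photons = 0.50.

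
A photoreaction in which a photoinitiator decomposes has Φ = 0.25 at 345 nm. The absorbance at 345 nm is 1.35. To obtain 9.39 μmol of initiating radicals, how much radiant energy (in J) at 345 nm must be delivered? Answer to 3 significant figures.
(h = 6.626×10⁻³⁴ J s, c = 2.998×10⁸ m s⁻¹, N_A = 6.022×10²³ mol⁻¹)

13.6 J

Product: 9.39 μmol = 9.39×10⁻⁶ mol.
Photons that must be absorbed: 9.39×10⁻⁶ / 0.25 = 3.756×10⁻⁵ mol.
Fraction absorbed: 1 − 10^(−1.35) = 0.9553.
Incident photons needed: 3.756×10⁻⁵ / 0.9553 = 3.932×10⁻⁵ mol.
Photon energy: hc/λ = 5.758×10⁻¹⁹ J; per mole, 3.467×10⁵ J mol⁻¹.
Energy required: 3.932×10⁻⁵ × 3.467×10⁵ = 13.6 J.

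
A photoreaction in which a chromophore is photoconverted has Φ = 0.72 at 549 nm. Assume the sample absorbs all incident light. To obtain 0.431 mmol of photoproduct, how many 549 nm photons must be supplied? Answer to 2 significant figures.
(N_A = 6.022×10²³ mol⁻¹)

3.6×10²⁰ photons

Product: 0.431 mmol = 4.31×10⁻⁴ mol.
Photons that must be absorbed: 4.31×10⁻⁴ / 0.72 = 5.986×10⁻⁴ mol.
Photon count: 5.986×10⁻⁴ × 6.022×10²³ = 3.6×10²⁰.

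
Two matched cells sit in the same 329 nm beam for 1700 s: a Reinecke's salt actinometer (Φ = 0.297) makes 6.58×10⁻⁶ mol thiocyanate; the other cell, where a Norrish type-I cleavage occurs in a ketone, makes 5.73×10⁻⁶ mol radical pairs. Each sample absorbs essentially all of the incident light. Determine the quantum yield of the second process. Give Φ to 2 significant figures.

Φ = 0.26

Photons absorbed by the actinometer: 6.58×10⁻⁶ / 0.297 = 2.215×10⁻⁵ mol.
Φ(unknown) = 5.73×10⁻⁶ / 2.215×10⁻⁵ = 0.26.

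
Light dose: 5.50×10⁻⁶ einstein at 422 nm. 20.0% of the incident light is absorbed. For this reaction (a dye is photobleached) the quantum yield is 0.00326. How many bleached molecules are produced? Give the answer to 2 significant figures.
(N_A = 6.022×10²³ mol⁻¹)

2.2×10¹⁵ bleached molecules

Photons absorbed: 0.200 × 5.50×10⁻⁶ = 1.100×10⁻⁶ mol.
Product: Φ × n_abs = 0.00326 × 1.100×10⁻⁶ = 3.586×10⁻⁹ mol.
As a count: 3.586×10⁻⁹ × 6.022×10²³ = 2.2×10¹⁵.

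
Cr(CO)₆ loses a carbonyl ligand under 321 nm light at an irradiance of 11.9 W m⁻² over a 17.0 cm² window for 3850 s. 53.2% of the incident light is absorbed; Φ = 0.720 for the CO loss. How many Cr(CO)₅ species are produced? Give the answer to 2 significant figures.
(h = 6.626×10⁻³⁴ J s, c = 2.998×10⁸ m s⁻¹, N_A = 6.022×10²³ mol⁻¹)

4.8×10¹⁹ species

Photon energy at 321 nm: hc/λ = (6.626×10⁻³⁴)(2.998×10⁸)/(321×10⁻⁹) = 6.188×10⁻¹⁹ J.
Energy delivered: (11.9 W m⁻²)(17.0×10⁻⁴ m²)(3850 s) = 77.89 J.
Photons incident: 77.89 / 6.188×10⁻¹⁹ = 1.259×10²⁰, i.e. 1.259×10²⁰/6.022×10²³ = 2.091×10⁻⁴ mol.
Photons absorbed: 0.532 × 2.091×10⁻⁴ = 1.112×10⁻⁴ mol.
Product: Φ × n_abs = 0.720 × 1.112×10⁻⁴ = 8.006×10⁻⁵ mol.
As a count: 8.006×10⁻⁵ × 6.022×10²³ = 4.8×10¹⁹.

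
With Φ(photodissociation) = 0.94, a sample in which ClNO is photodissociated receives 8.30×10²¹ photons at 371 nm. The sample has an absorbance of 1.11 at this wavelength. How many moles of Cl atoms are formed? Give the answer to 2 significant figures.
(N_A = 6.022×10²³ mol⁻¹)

0.012 mol

Moles of photons: 8.30×10²¹ / 6.022×10²³ = 0.01378 mol.
Fraction absorbed: 1 − 10^(−1.11) = 0.9224.
Photons absorbed: 0.9224 × 0.01378 = 0.01271 mol.
Product: Φ × n_abs = 0.94 × 0.01271 = 0.01195 mol.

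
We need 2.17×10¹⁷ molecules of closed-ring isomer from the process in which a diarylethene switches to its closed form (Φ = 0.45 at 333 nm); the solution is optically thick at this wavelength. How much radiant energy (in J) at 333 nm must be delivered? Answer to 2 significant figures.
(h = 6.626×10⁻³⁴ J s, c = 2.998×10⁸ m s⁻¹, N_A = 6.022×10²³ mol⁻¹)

0.29 J

Product: 2.17×10¹⁷ / 6.022×10²³ = 3.603×10⁻⁷ mol.
Photons that must be absorbed: 3.603×10⁻⁷ / 0.45 = 8.007×10⁻⁷ mol.
Photon energy: hc/λ = 5.965×10⁻¹⁹ J; per mole, 3.592×10⁵ J mol⁻¹.
Energy required: 8.007×10⁻⁷ × 3.592×10⁵ = 0.29 J.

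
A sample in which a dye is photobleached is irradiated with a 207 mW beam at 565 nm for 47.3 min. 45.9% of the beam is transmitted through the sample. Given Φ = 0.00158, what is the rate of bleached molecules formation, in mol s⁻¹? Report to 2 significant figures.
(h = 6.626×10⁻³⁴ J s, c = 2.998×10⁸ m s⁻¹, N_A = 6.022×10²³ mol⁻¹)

8.4×10⁻¹⁰ mol s⁻¹

Photon energy at 565 nm: hc/λ = (6.626×10⁻³⁴)(2.998×10⁸)/(565×10⁻⁹) = 3.516×10⁻¹⁹ J.
Energy delivered: (207 mW)(2838 s) = 587.5 J.
Photons incident: 587.5 / 3.516×10⁻¹⁹ = 1.671×10²¹, i.e. 1.671×10²¹/6.022×10²³ = 0.002775 mol.
Fraction absorbed: 1 − 45.9/100 = 0.5410.
Photons absorbed: 0.5410 × 0.002775 = 0.001501 mol.
Product formed: 0.00158 × 0.001501 = 2.372×10⁻⁶ mol.
Rate: 2.372×10⁻⁶ / 2838 s = 8.4×10⁻¹⁰ mol s⁻¹.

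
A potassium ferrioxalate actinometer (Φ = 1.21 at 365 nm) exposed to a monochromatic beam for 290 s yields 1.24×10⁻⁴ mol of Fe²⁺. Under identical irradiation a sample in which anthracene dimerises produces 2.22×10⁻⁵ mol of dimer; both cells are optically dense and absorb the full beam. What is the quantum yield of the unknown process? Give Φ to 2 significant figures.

Photons absorbed by the actinometer: 1.24×10⁻⁴ / 1.21 = 1.025×10⁻⁴ mol.
Φ(unknown) = 2.22×10⁻⁵ / 1.025×10⁻⁴ = 0.22.

Φ = 0.22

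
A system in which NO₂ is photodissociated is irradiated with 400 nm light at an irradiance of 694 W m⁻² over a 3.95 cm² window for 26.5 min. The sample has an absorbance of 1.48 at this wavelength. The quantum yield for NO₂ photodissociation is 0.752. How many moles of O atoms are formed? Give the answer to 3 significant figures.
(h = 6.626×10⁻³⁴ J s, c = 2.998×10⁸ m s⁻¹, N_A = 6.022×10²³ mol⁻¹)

Photon energy at 400 nm: hc/λ = (6.626×10⁻³⁴)(2.998×10⁸)/(400×10⁻⁹) = 4.966×10⁻¹⁹ J.
Energy delivered: (694 W m⁻²)(3.95×10⁻⁴ m²)(1590 s) = 435.9 J.
Photons incident: 435.9 / 4.966×10⁻¹⁹ = 8.778×10²⁰, i.e. 8.778×10²⁰/6.022×10²³ = 0.001458 mol.
Fraction absorbed: 1 − 10^(−1.48) = 0.9669.
Photons absorbed: 0.9669 × 0.001458 = 0.001410 mol.
Product: Φ × n_abs = 0.752 × 0.001410 = 0.001060 mol.

0.00106 mol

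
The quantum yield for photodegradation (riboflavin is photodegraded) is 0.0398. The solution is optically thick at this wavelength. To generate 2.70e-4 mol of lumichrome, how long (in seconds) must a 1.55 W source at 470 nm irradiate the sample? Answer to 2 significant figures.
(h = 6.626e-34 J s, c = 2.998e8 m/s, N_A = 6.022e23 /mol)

Photons that must be absorbed: 2.70e-4 / 0.0398 = 0.006784 mol.
Photon energy: hc/λ = 4.227e-19 J; per mole, 2.545e5 J mol⁻¹.
Energy required: 0.006784 × 2.545e5 = 1727 J.
Time: 1727 J / 1.55 W = 1100 s.

t ≈ 1100 s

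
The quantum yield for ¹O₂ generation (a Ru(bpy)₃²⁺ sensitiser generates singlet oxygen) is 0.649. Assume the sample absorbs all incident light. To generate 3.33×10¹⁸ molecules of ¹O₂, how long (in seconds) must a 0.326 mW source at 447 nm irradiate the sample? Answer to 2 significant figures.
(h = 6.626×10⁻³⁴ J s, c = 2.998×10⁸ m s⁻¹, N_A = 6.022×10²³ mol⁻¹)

t ≈ 7000 s

Product: 3.33×10¹⁸ / 6.022×10²³ = 5.530×10⁻⁶ mol.
Photons that must be absorbed: 5.530×10⁻⁶ / 0.649 = 8.521×10⁻⁶ mol.
Photon energy: hc/λ = 4.444×10⁻¹⁹ J; per mole, 2.676×10⁵ J mol⁻¹.
Energy required: 8.521×10⁻⁶ × 2.676×10⁵ = 2.280 J.
Time: 2.280 J / 0.000326 W = 7000 s.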